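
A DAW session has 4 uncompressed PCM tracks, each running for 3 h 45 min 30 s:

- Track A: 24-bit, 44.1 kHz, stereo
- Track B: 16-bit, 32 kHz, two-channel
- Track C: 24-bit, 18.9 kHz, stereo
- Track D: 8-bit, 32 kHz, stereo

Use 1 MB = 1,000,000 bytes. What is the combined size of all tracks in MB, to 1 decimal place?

7712.1 MB

3 h 45 min 30 s = 13,530 s.
Track A: 44,100 × 13,530 × 3 × 2 = 3,580,038,000 bytes.
Track B: 32,000 × 13,530 × 2 × 2 = 1,731,840,000 bytes.
Track C: 18,900 × 13,530 × 3 × 2 = 1,534,302,000 bytes.
Track D: 32,000 × 13,530 × 1 × 2 = 865,920,000 bytes.
Total = 7,712,100,000 bytes = 7712.1 MB.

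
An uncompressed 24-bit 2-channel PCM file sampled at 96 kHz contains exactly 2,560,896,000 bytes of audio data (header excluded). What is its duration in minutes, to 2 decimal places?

Byte rate = 96,000 × 3 × 2 = 576,000 bytes/s.
Duration = 2,560,896,000 / 576,000 = 4,446 s.
4,446 s / 60 = 74.10 minutes.

74.10 minutes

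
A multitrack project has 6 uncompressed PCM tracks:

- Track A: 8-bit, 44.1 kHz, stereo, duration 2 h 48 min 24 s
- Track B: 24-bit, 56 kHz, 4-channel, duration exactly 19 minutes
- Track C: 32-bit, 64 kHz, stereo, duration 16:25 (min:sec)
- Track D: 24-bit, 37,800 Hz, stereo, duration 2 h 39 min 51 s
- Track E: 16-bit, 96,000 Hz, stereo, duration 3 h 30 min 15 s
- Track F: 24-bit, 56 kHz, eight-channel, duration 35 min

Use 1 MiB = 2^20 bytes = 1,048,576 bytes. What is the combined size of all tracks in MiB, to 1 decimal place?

11447.3 MiB

Track A: 2 h 48 min 24 s = 10,104 s; 44,100 × 10,104 × 1 × 2 = 891,172,800 bytes.
Track B: exactly 19 minutes = 1,140 s; 56,000 × 1,140 × 3 × 4 = 766,080,000 bytes.
Track C: 16:25 (min:sec) = 985 s; 64,000 × 985 × 4 × 2 = 504,320,000 bytes.
Track D: 2 h 39 min 51 s = 9,591 s; 37,800 × 9,591 × 3 × 2 = 2,175,238,800 bytes.
Track E: 3 h 30 min 15 s = 12,615 s; 96,000 × 12,615 × 2 × 2 = 4,844,160,000 bytes.
Track F: 35 min = 2,100 s; 56,000 × 2,100 × 3 × 8 = 2,822,400,000 bytes.
Total = 12,003,371,600 bytes = 11447.3 MiB.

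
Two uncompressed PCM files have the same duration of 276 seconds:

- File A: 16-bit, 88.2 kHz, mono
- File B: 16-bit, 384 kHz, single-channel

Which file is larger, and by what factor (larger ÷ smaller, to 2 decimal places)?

File A: 88,200 × 2 × 1 = 176,400 bytes/s.
File B: 384,000 × 2 × 1 = 768,000 bytes/s.
File B is larger; ratio = 211,968,000 / 48,686,400 = 4.35.

File B, by a factor of 4.35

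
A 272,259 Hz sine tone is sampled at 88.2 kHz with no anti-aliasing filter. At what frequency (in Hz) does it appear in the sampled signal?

Nyquist = 88,200/2 = 44,100 Hz; 272,259 Hz exceeds it.
Alias = |272,259 − 3×88,200| = |272,259 − 264,600| = 7,659 Hz.

7,659 Hz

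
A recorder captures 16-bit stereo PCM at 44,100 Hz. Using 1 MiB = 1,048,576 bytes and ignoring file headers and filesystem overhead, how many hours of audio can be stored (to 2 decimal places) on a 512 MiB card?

0.85 hours

Uncompressed byte rate = 44,100 × 2 × 2 = 176,400 bytes/s.
Capacity = 512 × 1,048,576 = 536,870,912 bytes.
536,870,912 / 176,400 ≈ 3043.49 s → 0.85 hours.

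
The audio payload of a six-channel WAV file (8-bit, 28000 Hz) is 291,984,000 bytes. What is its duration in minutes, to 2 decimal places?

28.97 minutes

Byte rate = 28,000 × 1 × 6 = 168,000 bytes/s.
Duration = 291,984,000 / 168,000 = 1,738 s.
1,738 s / 60 = 28.97 minutes.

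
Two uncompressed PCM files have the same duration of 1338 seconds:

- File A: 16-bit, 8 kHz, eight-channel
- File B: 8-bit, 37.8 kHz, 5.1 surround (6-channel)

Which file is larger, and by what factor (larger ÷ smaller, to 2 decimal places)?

File A: 8,000 × 2 × 8 = 128,000 bytes/s.
File B: 37,800 × 1 × 6 = 226,800 bytes/s.
File B is larger; ratio = 303,458,400 / 171,264,000 = 1.77.

File B, by a factor of 1.77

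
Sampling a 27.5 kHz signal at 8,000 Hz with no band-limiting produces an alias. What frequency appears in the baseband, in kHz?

Nyquist = 8,000/2 = 4,000 Hz; 27,500 Hz exceeds it.
Alias = |27,500 − 3×8,000| = |27,500 − 24,000| = 3,500 Hz = 3.5 kHz.

3.5 kHz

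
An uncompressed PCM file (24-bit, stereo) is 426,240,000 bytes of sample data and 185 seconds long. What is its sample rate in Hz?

Bytes = sample_rate × seconds × bytes_per_sample × channels.
sample_rate = 426,240,000 / (185 × 3 × 2) = 426,240,000 / 1,110 = 384,000 Hz.

384,000 Hz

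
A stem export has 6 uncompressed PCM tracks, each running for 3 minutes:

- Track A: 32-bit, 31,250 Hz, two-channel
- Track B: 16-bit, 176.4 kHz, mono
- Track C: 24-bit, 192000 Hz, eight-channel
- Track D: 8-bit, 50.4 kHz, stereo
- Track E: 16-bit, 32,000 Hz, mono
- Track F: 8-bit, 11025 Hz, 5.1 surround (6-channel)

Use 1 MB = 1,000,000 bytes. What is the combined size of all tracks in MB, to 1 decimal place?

3 minutes = 180 s.
Track A: 31,250 × 180 × 4 × 2 = 45,000,000 bytes.
Track B: 176,400 × 180 × 2 × 1 = 63,504,000 bytes.
Track C: 192,000 × 180 × 3 × 8 = 829,440,000 bytes.
Track D: 50,400 × 180 × 1 × 2 = 18,144,000 bytes.
Track E: 32,000 × 180 × 2 × 1 = 11,520,000 bytes.
Track F: 11,025 × 180 × 1 × 6 = 11,907,000 bytes.
Total = 979,515,000 bytes = 979.5 MB.

979.5 MB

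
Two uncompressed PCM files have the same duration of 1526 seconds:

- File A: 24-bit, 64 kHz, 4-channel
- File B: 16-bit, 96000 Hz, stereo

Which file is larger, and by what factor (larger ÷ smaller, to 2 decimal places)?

File A: 64,000 × 3 × 4 = 768,000 bytes/s.
File B: 96,000 × 2 × 2 = 384,000 bytes/s.
File A is larger; ratio = 1,171,968,000 / 585,984,000 = 2.00.

File A, by a factor of 2.00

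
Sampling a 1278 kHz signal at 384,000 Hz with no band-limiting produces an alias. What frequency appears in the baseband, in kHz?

Nyquist = 384,000/2 = 192,000 Hz; 1,278,000 Hz exceeds it.
Alias = |1,278,000 − 3×384,000| = |1,278,000 − 1,152,000| = 126,000 Hz = 126 kHz.

126 kHz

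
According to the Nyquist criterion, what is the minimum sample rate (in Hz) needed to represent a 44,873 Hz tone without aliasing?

89,746 Hz

Minimum sample rate = 2 × 44,873 Hz = 89,746 Hz.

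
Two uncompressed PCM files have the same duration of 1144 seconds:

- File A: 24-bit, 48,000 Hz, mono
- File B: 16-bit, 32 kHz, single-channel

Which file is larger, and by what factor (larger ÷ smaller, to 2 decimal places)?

File A: 48,000 × 3 × 1 = 144,000 bytes/s.
File B: 32,000 × 2 × 1 = 64,000 bytes/s.
File A is larger; ratio = 164,736,000 / 73,216,000 = 2.25.

File A, by a factor of 2.25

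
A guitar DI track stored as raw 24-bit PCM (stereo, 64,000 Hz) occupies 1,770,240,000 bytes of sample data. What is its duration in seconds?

Byte rate = 64,000 × 3 × 2 = 384,000 bytes/s.
Duration = 1,770,240,000 / 384,000 = 4,610 s.

4,610 seconds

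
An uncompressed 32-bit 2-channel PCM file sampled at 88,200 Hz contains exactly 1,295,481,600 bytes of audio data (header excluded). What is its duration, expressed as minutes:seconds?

30:36

Byte rate = 88,200 × 4 × 2 = 705,600 bytes/s.
Duration = 1,295,481,600 / 705,600 = 1,836 s.
1,836 s = 30:36.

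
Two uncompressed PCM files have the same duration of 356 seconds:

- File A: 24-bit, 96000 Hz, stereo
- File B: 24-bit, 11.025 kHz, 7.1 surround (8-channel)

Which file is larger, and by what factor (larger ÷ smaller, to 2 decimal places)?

File A: 96,000 × 3 × 2 = 576,000 bytes/s.
File B: 11,025 × 3 × 8 = 264,600 bytes/s.
File A is larger; ratio = 205,056,000 / 94,197,600 = 2.18.

File A, by a factor of 2.18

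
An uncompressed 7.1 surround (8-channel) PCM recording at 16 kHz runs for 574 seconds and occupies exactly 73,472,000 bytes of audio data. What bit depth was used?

8 bits

Bytes per sample = 73,472,000 / (16,000 × 574 × 8) = 73,472,000 / 73,472,000 = 1.
Bit depth = 1 × 8 = 8 bits.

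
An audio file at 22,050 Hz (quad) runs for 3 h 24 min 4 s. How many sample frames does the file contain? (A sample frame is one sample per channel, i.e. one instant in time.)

3 h 24 min 4 s = 12,244 s.
22,050 samples/s × 12,244 s = 269,980,200 frames.

269,980,200 sample frames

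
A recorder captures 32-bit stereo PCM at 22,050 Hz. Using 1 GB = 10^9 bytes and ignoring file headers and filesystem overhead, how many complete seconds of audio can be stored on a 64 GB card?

Uncompressed byte rate = 22,050 × 4 × 2 = 176,400 bytes/s.
Capacity = 64 × 1,000,000,000 = 64,000,000,000 bytes.
64,000,000,000 / 176,400 ≈ 362811.79 s → 362,811 seconds.

362,811 seconds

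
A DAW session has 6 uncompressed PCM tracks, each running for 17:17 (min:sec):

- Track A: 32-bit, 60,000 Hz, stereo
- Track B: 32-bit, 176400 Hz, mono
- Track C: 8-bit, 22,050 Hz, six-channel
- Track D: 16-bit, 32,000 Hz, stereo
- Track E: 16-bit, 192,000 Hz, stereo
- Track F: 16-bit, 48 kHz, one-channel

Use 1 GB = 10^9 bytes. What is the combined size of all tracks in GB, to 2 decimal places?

17:17 (min:sec) = 1,037 s.
Track A: 60,000 × 1,037 × 4 × 2 = 497,760,000 bytes.
Track B: 176,400 × 1,037 × 4 × 1 = 731,707,200 bytes.
Track C: 22,050 × 1,037 × 1 × 6 = 137,195,100 bytes.
Track D: 32,000 × 1,037 × 2 × 2 = 132,736,000 bytes.
Track E: 192,000 × 1,037 × 2 × 2 = 796,416,000 bytes.
Track F: 48,000 × 1,037 × 2 × 1 = 99,552,000 bytes.
Total = 2,395,366,300 bytes = 2.40 GB.

2.40 GB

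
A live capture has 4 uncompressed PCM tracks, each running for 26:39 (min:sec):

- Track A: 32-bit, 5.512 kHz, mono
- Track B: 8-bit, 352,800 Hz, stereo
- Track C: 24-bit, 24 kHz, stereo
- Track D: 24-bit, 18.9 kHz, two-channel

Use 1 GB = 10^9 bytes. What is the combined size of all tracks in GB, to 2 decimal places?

26:39 (min:sec) = 1,599 s.
Track A: 5,512 × 1,599 × 4 × 1 = 35,254,752 bytes.
Track B: 352,800 × 1,599 × 1 × 2 = 1,128,254,400 bytes.
Track C: 24,000 × 1,599 × 3 × 2 = 230,256,000 bytes.
Track D: 18,900 × 1,599 × 3 × 2 = 181,326,600 bytes.
Total = 1,575,091,752 bytes = 1.58 GB.

1.58 GB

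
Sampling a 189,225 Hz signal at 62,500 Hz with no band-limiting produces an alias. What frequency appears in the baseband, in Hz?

1,725 Hz

Nyquist = 62,500/2 = 31,250 Hz; 189,225 Hz exceeds it.
Alias = |189,225 − 3×62,500| = |189,225 − 187,500| = 1,725 Hz.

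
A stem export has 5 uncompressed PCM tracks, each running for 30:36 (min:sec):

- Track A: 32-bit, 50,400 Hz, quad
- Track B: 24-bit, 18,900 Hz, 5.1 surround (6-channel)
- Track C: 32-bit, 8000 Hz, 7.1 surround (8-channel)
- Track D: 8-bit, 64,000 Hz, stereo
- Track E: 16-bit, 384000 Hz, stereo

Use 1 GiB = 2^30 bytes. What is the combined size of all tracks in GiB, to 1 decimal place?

5.2 GiB

30:36 (min:sec) = 1,836 s.
Track A: 50,400 × 1,836 × 4 × 4 = 1,480,550,400 bytes.
Track B: 18,900 × 1,836 × 3 × 6 = 624,607,200 bytes.
Track C: 8,000 × 1,836 × 4 × 8 = 470,016,000 bytes.
Track D: 64,000 × 1,836 × 1 × 2 = 235,008,000 bytes.
Track E: 384,000 × 1,836 × 2 × 2 = 2,820,096,000 bytes.
Total = 5,630,277,600 bytes = 5.2 GiB.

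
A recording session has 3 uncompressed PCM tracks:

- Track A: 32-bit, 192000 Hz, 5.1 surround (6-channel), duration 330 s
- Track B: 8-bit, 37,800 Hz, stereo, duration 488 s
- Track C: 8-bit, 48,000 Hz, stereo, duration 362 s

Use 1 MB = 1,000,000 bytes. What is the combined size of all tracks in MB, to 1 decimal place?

Track A: 192,000 × 330 × 4 × 6 = 1,520,640,000 bytes.
Track B: 37,800 × 488 × 1 × 2 = 36,892,800 bytes.
Track C: 48,000 × 362 × 1 × 2 = 34,752,000 bytes.
Total = 1,592,284,800 bytes = 1592.3 MB.

1592.3 MB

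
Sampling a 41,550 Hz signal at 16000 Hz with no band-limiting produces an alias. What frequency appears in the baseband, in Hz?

6,450 Hz

Nyquist = 16,000/2 = 8,000 Hz; 41,550 Hz exceeds it.
Alias = |41,550 − 3×16,000| = |41,550 − 48,000| = 6,450 Hz.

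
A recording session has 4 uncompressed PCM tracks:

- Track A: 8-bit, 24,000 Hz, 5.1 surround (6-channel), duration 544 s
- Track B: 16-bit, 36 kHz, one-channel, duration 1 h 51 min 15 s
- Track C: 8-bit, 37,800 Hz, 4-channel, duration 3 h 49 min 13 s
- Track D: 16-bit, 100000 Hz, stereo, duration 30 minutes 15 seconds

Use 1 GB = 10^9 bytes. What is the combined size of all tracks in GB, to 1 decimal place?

Track A: 24,000 × 544 × 1 × 6 = 78,336,000 bytes.
Track B: 1 h 51 min 15 s = 6,675 s; 36,000 × 6,675 × 2 × 1 = 480,600,000 bytes.
Track C: 3 h 49 min 13 s = 13,753 s; 37,800 × 13,753 × 1 × 4 = 2,079,453,600 bytes.
Track D: 30 minutes 15 seconds = 1,815 s; 100,000 × 1,815 × 2 × 2 = 726,000,000 bytes.
Total = 3,364,389,600 bytes = 3.4 GB.

3.4 GB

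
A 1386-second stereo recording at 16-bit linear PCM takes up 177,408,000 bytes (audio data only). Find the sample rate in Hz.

Bytes = sample_rate × seconds × bytes_per_sample × channels.
sample_rate = 177,408,000 / (1,386 × 2 × 2) = 177,408,000 / 5,544 = 32,000 Hz.

32,000 Hz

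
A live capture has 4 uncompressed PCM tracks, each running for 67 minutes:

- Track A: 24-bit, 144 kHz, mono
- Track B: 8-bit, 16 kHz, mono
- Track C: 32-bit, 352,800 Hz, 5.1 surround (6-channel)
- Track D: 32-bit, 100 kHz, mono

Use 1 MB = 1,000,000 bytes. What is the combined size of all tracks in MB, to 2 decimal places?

67 minutes = 4,020 s.
Track A: 144,000 × 4,020 × 3 × 1 = 1,736,640,000 bytes.
Track B: 16,000 × 4,020 × 1 × 1 = 64,320,000 bytes.
Track C: 352,800 × 4,020 × 4 × 6 = 34,038,144,000 bytes.
Track D: 100,000 × 4,020 × 4 × 1 = 1,608,000,000 bytes.
Total = 37,447,104,000 bytes = 37447.10 MB.

37447.10 MB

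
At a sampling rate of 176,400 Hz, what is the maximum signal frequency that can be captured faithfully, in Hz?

88,200 Hz

Nyquist frequency = sample rate / 2 = 176,400 / 2 = 88,200 Hz.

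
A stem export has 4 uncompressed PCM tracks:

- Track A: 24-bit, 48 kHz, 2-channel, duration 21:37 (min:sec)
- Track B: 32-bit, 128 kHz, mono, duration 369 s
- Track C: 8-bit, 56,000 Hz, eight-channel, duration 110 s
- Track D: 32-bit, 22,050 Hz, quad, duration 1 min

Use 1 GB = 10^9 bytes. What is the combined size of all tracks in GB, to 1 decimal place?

0.6 GB

Track A: 21:37 (min:sec) = 1,297 s; 48,000 × 1,297 × 3 × 2 = 373,536,000 bytes.
Track B: 128,000 × 369 × 4 × 1 = 188,928,000 bytes.
Track C: 56,000 × 110 × 1 × 8 = 49,280,000 bytes.
Track D: 1 min = 60 s; 22,050 × 60 × 4 × 4 = 21,168,000 bytes.
Total = 632,912,000 bytes = 0.6 GB.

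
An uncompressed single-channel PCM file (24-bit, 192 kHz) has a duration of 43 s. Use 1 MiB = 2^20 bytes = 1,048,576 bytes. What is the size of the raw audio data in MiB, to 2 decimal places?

Bytes = 192,000 samples/s × 43 s × 3 bytes/sample × 1 ch = 24,768,000 bytes.
24,768,000 / 1,048,576 = 23.62 MiB.

23.62 MiB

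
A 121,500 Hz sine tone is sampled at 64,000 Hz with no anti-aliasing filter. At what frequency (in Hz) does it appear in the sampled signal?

6,500 Hz

Nyquist = 64,000/2 = 32,000 Hz; 121,500 Hz exceeds it.
Alias = |121,500 − 2×64,000| = |121,500 − 128,000| = 6,500 Hz.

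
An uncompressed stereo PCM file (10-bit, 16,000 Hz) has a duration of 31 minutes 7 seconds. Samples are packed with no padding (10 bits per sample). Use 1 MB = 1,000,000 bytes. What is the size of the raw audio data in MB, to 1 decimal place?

Duration = 31 minutes 7 seconds = 1,867 s.
Bits = 16,000 × 1,867 × 10 × 2 = 597,440,000 bits = 74,680,000 bytes.
74,680,000 / 1,000,000 = 74.7 MB.

74.7 MB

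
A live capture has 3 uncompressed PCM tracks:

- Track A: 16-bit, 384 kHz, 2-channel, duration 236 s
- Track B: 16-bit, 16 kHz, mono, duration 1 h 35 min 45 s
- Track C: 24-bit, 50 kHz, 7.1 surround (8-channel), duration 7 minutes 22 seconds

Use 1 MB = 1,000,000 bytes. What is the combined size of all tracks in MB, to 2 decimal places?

Track A: 384,000 × 236 × 2 × 2 = 362,496,000 bytes.
Track B: 1 h 35 min 45 s = 5,745 s; 16,000 × 5,745 × 2 × 1 = 183,840,000 bytes.
Track C: 7 minutes 22 seconds = 442 s; 50,000 × 442 × 3 × 8 = 530,400,000 bytes.
Total = 1,076,736,000 bytes = 1076.74 MB.

1076.74 MB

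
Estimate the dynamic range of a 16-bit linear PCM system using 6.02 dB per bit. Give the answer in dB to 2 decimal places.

16 × 6.02 = 96.32 dB.

96.32 dB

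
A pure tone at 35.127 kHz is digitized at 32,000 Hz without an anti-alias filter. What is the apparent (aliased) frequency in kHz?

3.127 kHz

Nyquist = 32,000/2 = 16,000 Hz; 35,127 Hz exceeds it.
Alias = |35,127 − 1×32,000| = |35,127 − 32,000| = 3,127 Hz = 3.127 kHz.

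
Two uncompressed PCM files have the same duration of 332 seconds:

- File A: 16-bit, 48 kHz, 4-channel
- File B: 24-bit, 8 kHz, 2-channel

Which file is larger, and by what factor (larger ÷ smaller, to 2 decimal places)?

File A: 48,000 × 2 × 4 = 384,000 bytes/s.
File B: 8,000 × 3 × 2 = 48,000 bytes/s.
File A is larger; ratio = 127,488,000 / 15,936,000 = 8.00.

File A, by a factor of 8.00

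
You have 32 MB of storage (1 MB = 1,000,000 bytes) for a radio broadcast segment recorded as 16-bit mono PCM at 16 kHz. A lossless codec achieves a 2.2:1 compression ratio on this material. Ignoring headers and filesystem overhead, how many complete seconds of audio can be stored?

2,200 seconds

Uncompressed byte rate = 16,000 × 2 × 1 = 32,000 bytes/s.
After 2.2:1 compression, effective rate ≈ 14545.45 bytes/s.
Capacity = 32 × 1,000,000 = 32,000,000 bytes.
32,000,000 / effective rate ≈ 2200 s → 2,200 seconds.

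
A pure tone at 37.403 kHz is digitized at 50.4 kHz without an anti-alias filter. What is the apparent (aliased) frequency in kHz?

Nyquist = 50,400/2 = 25,200 Hz; 37,403 Hz exceeds it.
Alias = |37,403 − 1×50,400| = |37,403 − 50,400| = 12,997 Hz = 12.997 kHz.

12.997 kHz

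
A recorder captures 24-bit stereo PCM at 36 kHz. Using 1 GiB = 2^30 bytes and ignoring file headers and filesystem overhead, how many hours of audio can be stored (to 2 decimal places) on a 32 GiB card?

Uncompressed byte rate = 36,000 × 3 × 2 = 216,000 bytes/s.
Capacity = 32 × 1,073,741,824 = 34,359,738,368 bytes.
34,359,738,368 / 216,000 ≈ 159072.86 s → 44.19 hours.

44.19 hours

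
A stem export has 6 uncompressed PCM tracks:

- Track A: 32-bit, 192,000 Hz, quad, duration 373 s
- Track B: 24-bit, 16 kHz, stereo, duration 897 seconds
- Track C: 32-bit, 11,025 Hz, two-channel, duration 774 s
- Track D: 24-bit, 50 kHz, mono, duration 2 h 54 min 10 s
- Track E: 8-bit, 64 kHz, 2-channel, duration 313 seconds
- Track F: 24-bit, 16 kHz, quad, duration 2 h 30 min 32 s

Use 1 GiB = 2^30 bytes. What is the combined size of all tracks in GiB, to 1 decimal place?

Track A: 192,000 × 373 × 4 × 4 = 1,145,856,000 bytes.
Track B: 16,000 × 897 × 3 × 2 = 86,112,000 bytes.
Track C: 11,025 × 774 × 4 × 2 = 68,266,800 bytes.
Track D: 2 h 54 min 10 s = 10,450 s; 50,000 × 10,450 × 3 × 1 = 1,567,500,000 bytes.
Track E: 64,000 × 313 × 1 × 2 = 40,064,000 bytes.
Track F: 2 h 30 min 32 s = 9,032 s; 16,000 × 9,032 × 3 × 4 = 1,734,144,000 bytes.
Total = 4,641,942,800 bytes = 4.3 GiB.

4.3 GiB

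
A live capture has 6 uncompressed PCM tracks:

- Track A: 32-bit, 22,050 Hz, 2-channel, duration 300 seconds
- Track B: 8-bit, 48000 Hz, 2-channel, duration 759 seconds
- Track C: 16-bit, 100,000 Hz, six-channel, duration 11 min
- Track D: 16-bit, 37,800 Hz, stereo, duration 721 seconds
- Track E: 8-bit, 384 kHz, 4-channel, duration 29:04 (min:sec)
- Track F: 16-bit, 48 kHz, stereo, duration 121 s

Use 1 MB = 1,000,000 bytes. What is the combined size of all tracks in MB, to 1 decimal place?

Track A: 22,050 × 300 × 4 × 2 = 52,920,000 bytes.
Track B: 48,000 × 759 × 1 × 2 = 72,864,000 bytes.
Track C: 11 min = 660 s; 100,000 × 660 × 2 × 6 = 792,000,000 bytes.
Track D: 37,800 × 721 × 2 × 2 = 109,015,200 bytes.
Track E: 29:04 (min:sec) = 1,744 s; 384,000 × 1,744 × 1 × 4 = 2,678,784,000 bytes.
Track F: 48,000 × 121 × 2 × 2 = 23,232,000 bytes.
Total = 3,728,815,200 bytes = 3728.8 MB.

3728.8 MB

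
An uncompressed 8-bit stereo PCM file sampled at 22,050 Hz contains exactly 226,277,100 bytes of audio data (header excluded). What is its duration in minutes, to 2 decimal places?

Byte rate = 22,050 × 1 × 2 = 44,100 bytes/s.
Duration = 226,277,100 / 44,100 = 5,131 s.
5,131 s / 60 = 85.52 minutes.

85.52 minutes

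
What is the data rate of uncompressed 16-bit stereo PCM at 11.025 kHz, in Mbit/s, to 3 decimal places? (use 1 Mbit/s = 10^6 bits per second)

Bit rate = 11,025 × 16 × 2 = 352,800 bits/s.
= 0.353 Mbit/s.

0.353 Mbit/s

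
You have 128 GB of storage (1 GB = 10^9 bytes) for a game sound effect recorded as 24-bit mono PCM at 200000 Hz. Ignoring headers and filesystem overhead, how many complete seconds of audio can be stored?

Uncompressed byte rate = 200,000 × 3 × 1 = 600,000 bytes/s.
Capacity = 128 × 1,000,000,000 = 128,000,000,000 bytes.
128,000,000,000 / 600,000 ≈ 213333.33 s → 213,333 seconds.

213,333 seconds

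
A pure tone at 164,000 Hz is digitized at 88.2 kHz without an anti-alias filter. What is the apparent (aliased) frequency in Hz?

12,400 Hz

Nyquist = 88,200/2 = 44,100 Hz; 164,000 Hz exceeds it.
Alias = |164,000 − 2×88,200| = |164,000 − 176,400| = 12,400 Hz.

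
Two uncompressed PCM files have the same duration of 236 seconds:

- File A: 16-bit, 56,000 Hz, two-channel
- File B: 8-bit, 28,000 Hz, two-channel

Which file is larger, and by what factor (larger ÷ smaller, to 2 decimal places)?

File A, by a factor of 4.00

File A: 56,000 × 2 × 2 = 224,000 bytes/s.
File B: 28,000 × 1 × 2 = 56,000 bytes/s.
File A is larger; ratio = 52,864,000 / 13,216,000 = 4.00.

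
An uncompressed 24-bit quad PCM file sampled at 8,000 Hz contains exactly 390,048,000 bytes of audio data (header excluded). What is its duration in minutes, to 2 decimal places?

67.72 minutes

Byte rate = 8,000 × 3 × 4 = 96,000 bytes/s.
Duration = 390,048,000 / 96,000 = 4,063 s.
4,063 s / 60 = 67.72 minutes.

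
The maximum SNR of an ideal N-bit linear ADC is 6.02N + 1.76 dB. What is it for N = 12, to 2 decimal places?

6.02 × 12 + 1.76 = 74.00 dB.

74.00 dB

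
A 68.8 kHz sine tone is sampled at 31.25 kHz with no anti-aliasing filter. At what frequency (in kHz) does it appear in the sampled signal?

6.3 kHz

Nyquist = 31,250/2 = 15,625 Hz; 68,800 Hz exceeds it.
Alias = |68,800 − 2×31,250| = |68,800 − 62,500| = 6,300 Hz = 6.3 kHz.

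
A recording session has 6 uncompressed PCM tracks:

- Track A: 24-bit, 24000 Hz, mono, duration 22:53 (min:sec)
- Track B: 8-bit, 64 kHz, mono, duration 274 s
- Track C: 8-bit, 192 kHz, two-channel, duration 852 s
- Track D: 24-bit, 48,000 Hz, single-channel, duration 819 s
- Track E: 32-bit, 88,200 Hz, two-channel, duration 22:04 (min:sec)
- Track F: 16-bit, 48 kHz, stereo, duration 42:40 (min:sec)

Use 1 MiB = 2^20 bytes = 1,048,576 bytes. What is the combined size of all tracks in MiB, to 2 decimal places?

1895.17 MiB

Track A: 22:53 (min:sec) = 1,373 s; 24,000 × 1,373 × 3 × 1 = 98,856,000 bytes.
Track B: 64,000 × 274 × 1 × 1 = 17,536,000 bytes.
Track C: 192,000 × 852 × 1 × 2 = 327,168,000 bytes.
Track D: 48,000 × 819 × 3 × 1 = 117,936,000 bytes.
Track E: 22:04 (min:sec) = 1,324 s; 88,200 × 1,324 × 4 × 2 = 934,214,400 bytes.
Track F: 42:40 (min:sec) = 2,560 s; 48,000 × 2,560 × 2 × 2 = 491,520,000 bytes.
Total = 1,987,230,400 bytes = 1895.17 MiB.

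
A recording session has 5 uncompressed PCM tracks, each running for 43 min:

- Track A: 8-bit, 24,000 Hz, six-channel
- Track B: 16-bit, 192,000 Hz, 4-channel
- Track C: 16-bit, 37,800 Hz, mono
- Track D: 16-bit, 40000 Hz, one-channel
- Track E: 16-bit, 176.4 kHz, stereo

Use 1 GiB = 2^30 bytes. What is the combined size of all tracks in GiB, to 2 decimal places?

6.11 GiB

43 min = 2,580 s.
Track A: 24,000 × 2,580 × 1 × 6 = 371,520,000 bytes.
Track B: 192,000 × 2,580 × 2 × 4 = 3,962,880,000 bytes.
Track C: 37,800 × 2,580 × 2 × 1 = 195,048,000 bytes.
Track D: 40,000 × 2,580 × 2 × 1 = 206,400,000 bytes.
Track E: 176,400 × 2,580 × 2 × 2 = 1,820,448,000 bytes.
Total = 6,556,296,000 bytes = 6.11 GiB.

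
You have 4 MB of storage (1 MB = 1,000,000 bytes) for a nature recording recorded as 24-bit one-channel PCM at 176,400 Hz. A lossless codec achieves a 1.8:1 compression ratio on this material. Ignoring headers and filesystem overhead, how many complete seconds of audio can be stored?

13 seconds

Uncompressed byte rate = 176,400 × 3 × 1 = 529,200 bytes/s.
After 1.8:1 compression, effective rate ≈ 294000 bytes/s.
Capacity = 4 × 1,000,000 = 4,000,000 bytes.
4,000,000 / effective rate ≈ 13.61 s → 13 seconds.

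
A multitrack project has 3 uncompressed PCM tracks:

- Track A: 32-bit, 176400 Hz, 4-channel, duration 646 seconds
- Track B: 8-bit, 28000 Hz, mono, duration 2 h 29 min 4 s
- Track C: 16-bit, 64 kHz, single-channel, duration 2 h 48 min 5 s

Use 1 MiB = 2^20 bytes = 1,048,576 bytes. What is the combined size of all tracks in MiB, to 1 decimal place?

Track A: 176,400 × 646 × 4 × 4 = 1,823,270,400 bytes.
Track B: 2 h 29 min 4 s = 8,944 s; 28,000 × 8,944 × 1 × 1 = 250,432,000 bytes.
Track C: 2 h 48 min 5 s = 10,085 s; 64,000 × 10,085 × 2 × 1 = 1,290,880,000 bytes.
Total = 3,364,582,400 bytes = 3208.7 MiB.

3208.7 MiB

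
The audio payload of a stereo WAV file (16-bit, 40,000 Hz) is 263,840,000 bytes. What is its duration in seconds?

1,649 seconds

Byte rate = 40,000 × 2 × 2 = 160,000 bytes/s.
Duration = 263,840,000 / 160,000 = 1,649 s.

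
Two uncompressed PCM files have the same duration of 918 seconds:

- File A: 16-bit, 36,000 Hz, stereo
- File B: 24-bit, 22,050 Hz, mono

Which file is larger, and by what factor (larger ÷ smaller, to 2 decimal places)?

File A: 36,000 × 2 × 2 = 144,000 bytes/s.
File B: 22,050 × 3 × 1 = 66,150 bytes/s.
File A is larger; ratio = 132,192,000 / 60,725,700 = 2.18.

File A, by a factor of 2.18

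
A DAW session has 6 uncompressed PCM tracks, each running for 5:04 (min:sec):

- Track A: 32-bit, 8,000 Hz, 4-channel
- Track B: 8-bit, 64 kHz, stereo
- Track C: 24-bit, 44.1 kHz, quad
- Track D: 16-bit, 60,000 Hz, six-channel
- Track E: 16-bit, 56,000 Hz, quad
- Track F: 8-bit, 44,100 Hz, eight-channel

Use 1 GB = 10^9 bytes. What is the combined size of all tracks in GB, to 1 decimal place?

5:04 (min:sec) = 304 s.
Track A: 8,000 × 304 × 4 × 4 = 38,912,000 bytes.
Track B: 64,000 × 304 × 1 × 2 = 38,912,000 bytes.
Track C: 44,100 × 304 × 3 × 4 = 160,876,800 bytes.
Track D: 60,000 × 304 × 2 × 6 = 218,880,000 bytes.
Track E: 56,000 × 304 × 2 × 4 = 136,192,000 bytes.
Track F: 44,100 × 304 × 1 × 8 = 107,251,200 bytes.
Total = 701,024,000 bytes = 0.7 GB.

0.7 GB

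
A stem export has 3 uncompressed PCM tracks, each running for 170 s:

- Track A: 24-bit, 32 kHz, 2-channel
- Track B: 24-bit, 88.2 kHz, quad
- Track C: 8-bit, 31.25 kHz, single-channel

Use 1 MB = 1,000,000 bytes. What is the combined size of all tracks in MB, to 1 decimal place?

217.9 MB

Track A: 32,000 × 170 × 3 × 2 = 32,640,000 bytes.
Track B: 88,200 × 170 × 3 × 4 = 179,928,000 bytes.
Track C: 31,250 × 170 × 1 × 1 = 5,312,500 bytes.
Total = 217,880,500 bytes = 217.9 MB.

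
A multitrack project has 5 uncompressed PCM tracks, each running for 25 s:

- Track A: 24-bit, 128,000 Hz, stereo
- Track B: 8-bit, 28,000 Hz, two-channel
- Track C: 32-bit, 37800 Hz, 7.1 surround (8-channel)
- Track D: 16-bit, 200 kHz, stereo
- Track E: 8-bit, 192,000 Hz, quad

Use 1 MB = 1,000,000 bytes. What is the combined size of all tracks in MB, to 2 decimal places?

Track A: 128,000 × 25 × 3 × 2 = 19,200,000 bytes.
Track B: 28,000 × 25 × 1 × 2 = 1,400,000 bytes.
Track C: 37,800 × 25 × 4 × 8 = 30,240,000 bytes.
Track D: 200,000 × 25 × 2 × 2 = 20,000,000 bytes.
Track E: 192,000 × 25 × 1 × 4 = 19,200,000 bytes.
Total = 90,040,000 bytes = 90.04 MB.

90.04 MB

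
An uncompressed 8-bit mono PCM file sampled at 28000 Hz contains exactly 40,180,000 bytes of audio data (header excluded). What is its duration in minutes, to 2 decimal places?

23.92 minutes

Byte rate = 28,000 × 1 × 1 = 28,000 bytes/s.
Duration = 40,180,000 / 28,000 = 1,435 s.
1,435 s / 60 = 23.92 minutes.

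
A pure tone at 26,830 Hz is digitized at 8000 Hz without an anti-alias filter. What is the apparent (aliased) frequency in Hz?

Nyquist = 8,000/2 = 4,000 Hz; 26,830 Hz exceeds it.
Alias = |26,830 − 3×8,000| = |26,830 − 24,000| = 2,830 Hz.

2,830 Hz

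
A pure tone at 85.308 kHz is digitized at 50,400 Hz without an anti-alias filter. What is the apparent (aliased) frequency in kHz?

15.492 kHz

Nyquist = 50,400/2 = 25,200 Hz; 85,308 Hz exceeds it.
Alias = |85,308 − 2×50,400| = |85,308 − 100,800| = 15,492 Hz = 15.492 kHz.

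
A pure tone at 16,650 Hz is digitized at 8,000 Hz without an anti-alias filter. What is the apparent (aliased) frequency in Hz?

650 Hz

Nyquist = 8,000/2 = 4,000 Hz; 16,650 Hz exceeds it.
Alias = |16,650 − 2×8,000| = |16,650 − 16,000| = 650 Hz.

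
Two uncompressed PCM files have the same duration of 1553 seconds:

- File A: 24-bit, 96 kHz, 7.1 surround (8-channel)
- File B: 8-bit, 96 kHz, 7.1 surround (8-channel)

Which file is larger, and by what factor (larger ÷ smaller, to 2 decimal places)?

File A, by a factor of 3.00

File A: 96,000 × 3 × 8 = 2,304,000 bytes/s.
File B: 96,000 × 1 × 8 = 768,000 bytes/s.
File A is larger; ratio = 3,578,112,000 / 1,192,704,000 = 3.00.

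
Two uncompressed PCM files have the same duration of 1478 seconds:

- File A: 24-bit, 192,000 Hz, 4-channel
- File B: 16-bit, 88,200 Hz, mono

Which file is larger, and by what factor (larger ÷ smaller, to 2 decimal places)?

File A: 192,000 × 3 × 4 = 2,304,000 bytes/s.
File B: 88,200 × 2 × 1 = 176,400 bytes/s.
File A is larger; ratio = 3,405,312,000 / 260,719,200 = 13.06.

File A, by a factor of 13.06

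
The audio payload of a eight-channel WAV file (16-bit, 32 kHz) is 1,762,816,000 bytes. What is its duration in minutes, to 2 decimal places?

57.38 minutes

Byte rate = 32,000 × 2 × 8 = 512,000 bytes/s.
Duration = 1,762,816,000 / 512,000 = 3,443 s.
3,443 s / 60 = 57.38 minutes.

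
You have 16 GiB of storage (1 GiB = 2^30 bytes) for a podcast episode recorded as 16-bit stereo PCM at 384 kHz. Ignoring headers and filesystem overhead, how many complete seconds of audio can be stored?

11,184 seconds

Uncompressed byte rate = 384,000 × 2 × 2 = 1,536,000 bytes/s.
Capacity = 16 × 1,073,741,824 = 17,179,869,184 bytes.
17,179,869,184 / 1,536,000 ≈ 11184.81 s → 11,184 seconds.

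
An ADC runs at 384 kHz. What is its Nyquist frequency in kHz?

192 kHz

Nyquist frequency = sample rate / 2 = 384,000 / 2 = 192 kHz.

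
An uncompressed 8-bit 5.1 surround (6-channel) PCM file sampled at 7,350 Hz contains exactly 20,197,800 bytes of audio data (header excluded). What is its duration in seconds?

Byte rate = 7,350 × 1 × 6 = 44,100 bytes/s.
Duration = 20,197,800 / 44,100 = 458 s.

458 seconds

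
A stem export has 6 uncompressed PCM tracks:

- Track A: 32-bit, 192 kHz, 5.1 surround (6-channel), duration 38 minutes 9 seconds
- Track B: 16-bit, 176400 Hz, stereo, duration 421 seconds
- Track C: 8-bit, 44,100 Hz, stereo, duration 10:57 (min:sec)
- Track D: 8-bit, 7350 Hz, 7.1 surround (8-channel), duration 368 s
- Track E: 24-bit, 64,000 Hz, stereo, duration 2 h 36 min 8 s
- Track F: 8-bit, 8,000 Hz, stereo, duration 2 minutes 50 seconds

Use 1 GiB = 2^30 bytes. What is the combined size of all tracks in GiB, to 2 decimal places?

Track A: 38 minutes 9 seconds = 2,289 s; 192,000 × 2,289 × 4 × 6 = 10,547,712,000 bytes.
Track B: 176,400 × 421 × 2 × 2 = 297,057,600 bytes.
Track C: 10:57 (min:sec) = 657 s; 44,100 × 657 × 1 × 2 = 57,947,400 bytes.
Track D: 7,350 × 368 × 1 × 8 = 21,638,400 bytes.
Track E: 2 h 36 min 8 s = 9,368 s; 64,000 × 9,368 × 3 × 2 = 3,597,312,000 bytes.
Track F: 2 minutes 50 seconds = 170 s; 8,000 × 170 × 1 × 2 = 2,720,000 bytes.
Total = 14,524,387,400 bytes = 13.53 GiB.

13.53 GiB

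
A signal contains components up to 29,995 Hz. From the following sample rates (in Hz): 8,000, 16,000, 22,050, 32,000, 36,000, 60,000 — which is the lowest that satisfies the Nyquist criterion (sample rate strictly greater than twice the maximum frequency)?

Need sample rate > 2 × 29,995 = 59,990 Hz.
Lowest listed rate above 59,990 Hz is 60,000 Hz.

60,000 Hz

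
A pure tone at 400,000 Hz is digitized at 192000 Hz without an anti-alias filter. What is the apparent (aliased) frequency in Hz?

16,000 Hz

Nyquist = 192,000/2 = 96,000 Hz; 400,000 Hz exceeds it.
Alias = |400,000 − 2×192,000| = |400,000 − 384,000| = 16,000 Hz.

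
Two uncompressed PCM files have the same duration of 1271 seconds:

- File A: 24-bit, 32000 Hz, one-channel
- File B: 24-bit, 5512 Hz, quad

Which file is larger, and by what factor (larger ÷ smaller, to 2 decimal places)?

File A: 32,000 × 3 × 1 = 96,000 bytes/s.
File B: 5,512 × 3 × 4 = 66,144 bytes/s.
File A is larger; ratio = 122,016,000 / 84,069,024 = 1.45.

File A, by a factor of 1.45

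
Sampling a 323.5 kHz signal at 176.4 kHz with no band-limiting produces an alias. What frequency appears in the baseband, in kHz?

Nyquist = 176,400/2 = 88,200 Hz; 323,500 Hz exceeds it.
Alias = |323,500 − 2×176,400| = |323,500 − 352,800| = 29,300 Hz = 29.3 kHz.

29.3 kHz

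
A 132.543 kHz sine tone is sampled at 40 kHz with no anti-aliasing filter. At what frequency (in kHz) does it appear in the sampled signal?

Nyquist = 40,000/2 = 20,000 Hz; 132,543 Hz exceeds it.
Alias = |132,543 − 3×40,000| = |132,543 − 120,000| = 12,543 Hz = 12.543 kHz.

12.543 kHz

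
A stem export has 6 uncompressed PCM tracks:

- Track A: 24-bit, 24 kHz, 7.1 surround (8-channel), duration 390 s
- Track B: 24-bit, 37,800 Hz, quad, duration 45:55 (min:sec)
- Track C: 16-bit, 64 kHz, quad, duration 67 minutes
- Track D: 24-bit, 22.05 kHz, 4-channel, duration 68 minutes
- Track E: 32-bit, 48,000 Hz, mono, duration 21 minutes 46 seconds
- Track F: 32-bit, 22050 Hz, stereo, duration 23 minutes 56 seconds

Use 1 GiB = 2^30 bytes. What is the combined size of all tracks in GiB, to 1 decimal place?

4.8 GiB

Track A: 24,000 × 390 × 3 × 8 = 224,640,000 bytes.
Track B: 45:55 (min:sec) = 2,755 s; 37,800 × 2,755 × 3 × 4 = 1,249,668,000 bytes.
Track C: 67 minutes = 4,020 s; 64,000 × 4,020 × 2 × 4 = 2,058,240,000 bytes.
Track D: 68 minutes = 4,080 s; 22,050 × 4,080 × 3 × 4 = 1,079,568,000 bytes.
Track E: 21 minutes 46 seconds = 1,306 s; 48,000 × 1,306 × 4 × 1 = 250,752,000 bytes.
Track F: 23 minutes 56 seconds = 1,436 s; 22,050 × 1,436 × 4 × 2 = 253,310,400 bytes.
Total = 5,116,178,400 bytes = 4.8 GiB.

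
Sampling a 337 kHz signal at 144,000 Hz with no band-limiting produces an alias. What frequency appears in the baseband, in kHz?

49 kHz

Nyquist = 144,000/2 = 72,000 Hz; 337,000 Hz exceeds it.
Alias = |337,000 − 2×144,000| = |337,000 − 288,000| = 49,000 Hz = 49 kHz.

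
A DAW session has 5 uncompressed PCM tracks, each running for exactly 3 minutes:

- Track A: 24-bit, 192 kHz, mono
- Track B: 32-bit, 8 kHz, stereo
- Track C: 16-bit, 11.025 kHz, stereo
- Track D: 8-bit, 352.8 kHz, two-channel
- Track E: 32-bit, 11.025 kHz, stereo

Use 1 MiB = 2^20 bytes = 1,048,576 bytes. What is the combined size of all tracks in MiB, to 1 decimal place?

253.7 MiB

exactly 3 minutes = 180 s.
Track A: 192,000 × 180 × 3 × 1 = 103,680,000 bytes.
Track B: 8,000 × 180 × 4 × 2 = 11,520,000 bytes.
Track C: 11,025 × 180 × 2 × 2 = 7,938,000 bytes.
Track D: 352,800 × 180 × 1 × 2 = 127,008,000 bytes.
Track E: 11,025 × 180 × 4 × 2 = 15,876,000 bytes.
Total = 266,022,000 bytes = 253.7 MiB.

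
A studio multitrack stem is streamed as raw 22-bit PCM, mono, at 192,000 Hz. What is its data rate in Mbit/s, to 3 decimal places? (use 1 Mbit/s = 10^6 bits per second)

4.224 Mbit/s

Bit rate = 192,000 × 22 × 1 = 4,224,000 bits/s.
= 4.224 Mbit/s.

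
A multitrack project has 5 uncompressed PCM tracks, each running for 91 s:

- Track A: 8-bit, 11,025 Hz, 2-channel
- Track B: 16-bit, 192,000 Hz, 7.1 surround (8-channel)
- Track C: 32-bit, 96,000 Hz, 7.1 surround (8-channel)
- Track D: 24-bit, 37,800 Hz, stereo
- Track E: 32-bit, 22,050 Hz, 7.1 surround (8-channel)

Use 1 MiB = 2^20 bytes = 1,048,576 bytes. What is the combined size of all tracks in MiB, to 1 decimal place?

Track A: 11,025 × 91 × 1 × 2 = 2,006,550 bytes.
Track B: 192,000 × 91 × 2 × 8 = 279,552,000 bytes.
Track C: 96,000 × 91 × 4 × 8 = 279,552,000 bytes.
Track D: 37,800 × 91 × 3 × 2 = 20,638,800 bytes.
Track E: 22,050 × 91 × 4 × 8 = 64,209,600 bytes.
Total = 645,958,950 bytes = 616.0 MiB.

616.0 MiB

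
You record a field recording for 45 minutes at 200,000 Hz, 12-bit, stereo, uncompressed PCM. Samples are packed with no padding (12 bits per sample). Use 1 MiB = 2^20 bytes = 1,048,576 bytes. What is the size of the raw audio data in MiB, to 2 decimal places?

Duration = 45 minutes = 2,700 s.
Bits = 200,000 × 2,700 × 12 × 2 = 12,960,000,000 bits = 1,620,000,000 bytes.
1,620,000,000 / 1,048,576 = 1544.95 MiB.

1544.95 MiB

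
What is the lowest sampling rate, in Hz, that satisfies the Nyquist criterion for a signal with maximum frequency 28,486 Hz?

Minimum sample rate = 2 × 28,486 Hz = 56,972 Hz.

56,972 Hz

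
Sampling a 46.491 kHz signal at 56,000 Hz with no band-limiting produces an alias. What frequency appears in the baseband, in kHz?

Nyquist = 56,000/2 = 28,000 Hz; 46,491 Hz exceeds it.
Alias = |46,491 − 1×56,000| = |46,491 − 56,000| = 9,509 Hz = 9.509 kHz.

9.509 kHz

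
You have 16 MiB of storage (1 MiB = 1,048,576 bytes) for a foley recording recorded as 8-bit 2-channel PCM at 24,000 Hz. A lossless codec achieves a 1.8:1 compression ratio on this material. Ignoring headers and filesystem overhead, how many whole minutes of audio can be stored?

10 minutes

Uncompressed byte rate = 24,000 × 1 × 2 = 48,000 bytes/s.
After 1.8:1 compression, effective rate ≈ 26666.67 bytes/s.
Capacity = 16 × 1,048,576 = 16,777,216 bytes.
16,777,216 / effective rate ≈ 629.15 s → 10 minutes.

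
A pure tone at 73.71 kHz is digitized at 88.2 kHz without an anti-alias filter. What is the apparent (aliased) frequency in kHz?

14.49 kHz

Nyquist = 88,200/2 = 44,100 Hz; 73,710 Hz exceeds it.
Alias = |73,710 − 1×88,200| = |73,710 − 88,200| = 14,490 Hz = 14.49 kHz.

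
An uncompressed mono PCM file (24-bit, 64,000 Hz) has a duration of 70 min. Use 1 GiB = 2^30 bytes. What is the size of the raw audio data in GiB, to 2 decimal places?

0.75 GiB

Duration = 70 min = 4,200 s.
Bytes = 64,000 samples/s × 4,200 s × 3 bytes/sample × 1 ch = 806,400,000 bytes.
806,400,000 / 1,073,741,824 = 0.75 GiB.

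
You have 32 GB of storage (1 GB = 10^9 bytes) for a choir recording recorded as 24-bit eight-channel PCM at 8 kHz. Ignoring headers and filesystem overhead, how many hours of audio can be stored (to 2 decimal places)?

46.30 hours

Uncompressed byte rate = 8,000 × 3 × 8 = 192,000 bytes/s.
Capacity = 32 × 1,000,000,000 = 32,000,000,000 bytes.
32,000,000,000 / 192,000 ≈ 166666.67 s → 46.30 hours.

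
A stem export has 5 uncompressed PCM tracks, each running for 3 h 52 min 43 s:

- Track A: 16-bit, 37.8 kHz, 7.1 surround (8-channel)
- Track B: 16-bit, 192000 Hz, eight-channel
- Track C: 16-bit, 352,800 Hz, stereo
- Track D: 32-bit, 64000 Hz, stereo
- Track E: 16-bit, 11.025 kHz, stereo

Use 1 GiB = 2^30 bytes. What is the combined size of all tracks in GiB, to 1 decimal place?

73.4 GiB

3 h 52 min 43 s = 13,963 s.
Track A: 37,800 × 13,963 × 2 × 8 = 8,444,822,400 bytes.
Track B: 192,000 × 13,963 × 2 × 8 = 42,894,336,000 bytes.
Track C: 352,800 × 13,963 × 2 × 2 = 19,704,585,600 bytes.
Track D: 64,000 × 13,963 × 4 × 2 = 7,149,056,000 bytes.
Track E: 11,025 × 13,963 × 2 × 2 = 615,768,300 bytes.
Total = 78,808,568,300 bytes = 73.4 GiB.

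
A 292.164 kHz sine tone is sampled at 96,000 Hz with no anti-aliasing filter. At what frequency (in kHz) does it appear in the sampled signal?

Nyquist = 96,000/2 = 48,000 Hz; 292,164 Hz exceeds it.
Alias = |292,164 − 3×96,000| = |292,164 − 288,000| = 4,164 Hz = 4.164 kHz.

4.164 kHz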